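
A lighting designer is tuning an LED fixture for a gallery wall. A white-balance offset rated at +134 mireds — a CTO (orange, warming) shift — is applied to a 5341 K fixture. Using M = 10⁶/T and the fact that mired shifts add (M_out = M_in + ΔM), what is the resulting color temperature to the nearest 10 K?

M_in = 10⁶/5341 = 187.23 mireds.
M_out = 187.23 + (+134) = 321.23 mireds.
T_out = 10⁶/321.23 = 3113.0 K → 3110 K.

3110 K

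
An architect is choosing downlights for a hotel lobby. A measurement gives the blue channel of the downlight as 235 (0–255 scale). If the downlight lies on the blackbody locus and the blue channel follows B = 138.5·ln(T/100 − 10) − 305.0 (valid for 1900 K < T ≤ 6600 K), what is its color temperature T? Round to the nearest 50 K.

ln(t − 10) = (235 + 305.0) / 138.5 = 3.8989.
t − 10 = e^3.8989 = 49.349, so t = 59.349.
T = 100·t = 5935 K → 5950 K to the nearest 50 K.

5950 K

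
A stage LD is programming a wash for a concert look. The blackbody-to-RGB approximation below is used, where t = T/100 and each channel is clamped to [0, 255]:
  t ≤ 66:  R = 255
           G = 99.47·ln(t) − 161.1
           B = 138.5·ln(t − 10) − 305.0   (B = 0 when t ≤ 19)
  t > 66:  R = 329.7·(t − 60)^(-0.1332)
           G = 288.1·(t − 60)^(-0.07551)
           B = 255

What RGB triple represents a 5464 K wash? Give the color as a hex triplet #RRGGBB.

t = 5464/100 = 54.64; the t ≤ 66 branch applies.
R = 255 by definition for t ≤ 66.
G = 99.47·ln 54.64 − 161.1 = 99.47·4.0008 − 161.1 = 236.856.
B = 138.5·ln(54.64 − 10) − 305.0 = 138.5·ln 44.64 − 305.0 = 138.5·3.7986 − 305.0 = 221.110.
Rounded: (255, 237, 221).
In hex: #FFEDDD.

#FFEDDD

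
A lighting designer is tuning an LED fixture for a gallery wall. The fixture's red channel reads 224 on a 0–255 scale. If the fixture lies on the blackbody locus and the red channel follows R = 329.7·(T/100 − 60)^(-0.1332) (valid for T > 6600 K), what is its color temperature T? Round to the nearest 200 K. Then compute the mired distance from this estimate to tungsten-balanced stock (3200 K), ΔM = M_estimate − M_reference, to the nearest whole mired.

-184 mireds

(t − 60)^(-0.1332) = 224/329.7 = 0.67941.
t − 60 = 0.67941^(1/-0.1332) = 0.67941^(-7.508) = 18.209, so t = 78.209.
T = 100·t = 7821 K → 7800 K to the nearest 200 K.
M_estimate = 10⁶/7800 = 128.21; M_reference = 10⁶/3200 = 312.50.
ΔM = 128.21 − 312.50 = -184.29 → -184 mireds.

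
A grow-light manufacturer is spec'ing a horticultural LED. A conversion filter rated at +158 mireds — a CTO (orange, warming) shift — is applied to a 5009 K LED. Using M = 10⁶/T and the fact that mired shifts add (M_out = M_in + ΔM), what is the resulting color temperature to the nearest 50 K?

M_in = 10⁶/5009 = 199.64 mireds.
M_out = 199.64 + (+158) = 357.64 mireds.
T_out = 10⁶/357.64 = 2796.1 K → 2800 K.

2800 K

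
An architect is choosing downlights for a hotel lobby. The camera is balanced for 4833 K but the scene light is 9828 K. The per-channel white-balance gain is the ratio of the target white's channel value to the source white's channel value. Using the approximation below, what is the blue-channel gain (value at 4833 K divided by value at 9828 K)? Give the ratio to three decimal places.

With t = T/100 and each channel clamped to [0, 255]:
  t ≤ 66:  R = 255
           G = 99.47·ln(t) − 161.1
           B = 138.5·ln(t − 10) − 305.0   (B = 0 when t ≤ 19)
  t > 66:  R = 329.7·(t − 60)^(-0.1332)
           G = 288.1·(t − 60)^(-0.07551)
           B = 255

0.784

At 9828 K (t = 98.28):
  B = 255 by definition for t > 66.
At 4833 K (t = 48.33):
  B = 138.5·ln(48.33 − 10) − 305.0 = 138.5·ln 38.33 − 305.0 = 138.5·3.6462 − 305.0 = 200.003.
Gain = 200.003 / 255.000 = 0.7843 → 0.784.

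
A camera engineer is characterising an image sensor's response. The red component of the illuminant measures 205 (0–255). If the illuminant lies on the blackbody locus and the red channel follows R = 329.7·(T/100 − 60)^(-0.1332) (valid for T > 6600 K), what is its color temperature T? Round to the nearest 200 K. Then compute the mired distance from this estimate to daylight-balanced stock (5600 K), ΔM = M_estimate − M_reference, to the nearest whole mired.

(t − 60)^(-0.1332) = 205/329.7 = 0.62178.
t − 60 = 0.62178^(1/-0.1332) = 0.62178^(-7.508) = 35.423, so t = 95.423.
T = 100·t = 9542 K → 9600 K to the nearest 200 K.
M_estimate = 10⁶/9600 = 104.17; M_reference = 10⁶/5600 = 178.57.
ΔM = 104.17 − 178.57 = -74.40 → -74 mireds.

-74 mireds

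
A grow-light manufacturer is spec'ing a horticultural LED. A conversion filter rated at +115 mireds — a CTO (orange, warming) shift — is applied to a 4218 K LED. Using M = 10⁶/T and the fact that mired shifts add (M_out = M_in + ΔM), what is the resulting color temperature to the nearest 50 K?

M_in = 10⁶/4218 = 237.08 mireds.
M_out = 237.08 + (+115) = 352.08 mireds.
T_out = 10⁶/352.08 = 2840.3 K → 2850 K.

2850 K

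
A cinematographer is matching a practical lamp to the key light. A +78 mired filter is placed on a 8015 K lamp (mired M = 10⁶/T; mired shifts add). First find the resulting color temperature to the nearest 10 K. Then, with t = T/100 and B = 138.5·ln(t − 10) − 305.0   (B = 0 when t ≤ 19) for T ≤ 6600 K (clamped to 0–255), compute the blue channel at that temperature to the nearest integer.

M_in = 10⁶/8015 = 124.77; M_out = 124.77 + (+78) = 202.77.
T_out = 10⁶/202.77 = 4931.8 K → 4930 K; t = 49.3.
B = 138.5·ln(49.3 − 10) − 305.0 = 138.5·ln 39.3 − 305.0 = 138.5·3.6712 − 305.0 = 203.465.
Rounded: 203.

203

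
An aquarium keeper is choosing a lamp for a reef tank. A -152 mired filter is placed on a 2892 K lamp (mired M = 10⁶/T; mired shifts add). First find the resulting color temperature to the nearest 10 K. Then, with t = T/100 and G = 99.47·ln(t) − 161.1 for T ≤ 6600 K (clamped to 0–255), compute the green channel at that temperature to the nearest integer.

231

M_in = 10⁶/2892 = 345.78; M_out = 345.78 + (-152) = 193.78.
T_out = 10⁶/193.78 = 5160.5 K → 5160 K; t = 51.6.
G = 99.47·ln 51.6 − 161.1 = 99.47·3.9435 − 161.1 = 231.162.
Rounded: 231.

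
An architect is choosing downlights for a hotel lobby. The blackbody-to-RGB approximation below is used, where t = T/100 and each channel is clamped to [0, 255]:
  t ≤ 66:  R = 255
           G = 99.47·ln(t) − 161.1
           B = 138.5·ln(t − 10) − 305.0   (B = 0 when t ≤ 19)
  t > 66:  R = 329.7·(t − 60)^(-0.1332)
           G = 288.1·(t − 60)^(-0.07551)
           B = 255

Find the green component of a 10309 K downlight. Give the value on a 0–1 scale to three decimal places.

t = 10309/100 = 103.09; the t > 66 branch applies.
G = 288.1·(103.09 − 60)^(-0.07551) = 288.1·43.09^(-0.07551) = 288.1·0.75264 = 216.836.
On a 0–1 scale: 216.836/255 = 0.8503 → 0.850.

0.850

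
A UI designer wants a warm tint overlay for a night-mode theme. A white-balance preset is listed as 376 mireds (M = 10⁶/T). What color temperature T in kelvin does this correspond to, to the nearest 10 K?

T = 10⁶ / 376 = 2659.57 K → 2660 K.

2660 K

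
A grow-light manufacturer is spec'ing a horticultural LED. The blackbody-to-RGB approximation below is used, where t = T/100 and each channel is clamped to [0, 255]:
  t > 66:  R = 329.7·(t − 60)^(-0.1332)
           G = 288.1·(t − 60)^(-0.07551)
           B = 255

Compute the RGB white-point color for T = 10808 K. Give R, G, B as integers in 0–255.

R=197, G=215, B=255

t = 10808/100 = 108.08; the t > 66 branch applies.
R = 329.7·(108.08 − 60)^(-0.1332) = 329.7·48.08^(-0.1332) = 329.7·0.59698 = 196.825.
G = 288.1·(108.08 − 60)^(-0.07551) = 288.1·48.08^(-0.07551) = 288.1·0.74644 = 215.049.
B = 255 by definition for t > 66.
Rounded: (197, 215, 255).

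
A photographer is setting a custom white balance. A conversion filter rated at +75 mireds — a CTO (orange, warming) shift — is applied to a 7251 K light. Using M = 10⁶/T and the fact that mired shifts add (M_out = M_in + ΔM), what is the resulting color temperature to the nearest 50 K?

M_in = 10⁶/7251 = 137.91 mireds.
M_out = 137.91 + (+75) = 212.91 mireds.
T_out = 10⁶/212.91 = 4696.8 K → 4700 K.

4700 K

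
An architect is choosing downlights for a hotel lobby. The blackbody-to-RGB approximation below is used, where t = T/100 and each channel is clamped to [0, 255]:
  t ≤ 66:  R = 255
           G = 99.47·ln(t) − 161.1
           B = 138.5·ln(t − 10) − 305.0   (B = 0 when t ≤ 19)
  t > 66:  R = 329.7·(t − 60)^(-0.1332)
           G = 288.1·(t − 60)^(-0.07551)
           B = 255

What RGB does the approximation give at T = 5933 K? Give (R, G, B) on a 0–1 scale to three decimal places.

(1.000, 0.961, 0.921)

t = 5933/100 = 59.33; the t ≤ 66 branch applies.
R = 255 by definition for t ≤ 66.
G = 99.47·ln 59.33 − 161.1 = 99.47·4.0831 − 161.1 = 245.047.
B = 138.5·ln(59.33 − 10) − 305.0 = 138.5·ln 49.33 − 305.0 = 138.5·3.8985 − 305.0 = 234.947.
Dividing each by 255: (1.0000, 0.9610, 0.9214) → (1.000, 0.961, 0.921).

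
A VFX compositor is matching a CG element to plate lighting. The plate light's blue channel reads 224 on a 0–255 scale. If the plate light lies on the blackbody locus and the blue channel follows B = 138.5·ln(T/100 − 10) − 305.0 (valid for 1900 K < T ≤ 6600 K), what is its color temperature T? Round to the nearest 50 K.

5550 K

ln(t − 10) = (224 + 305.0) / 138.5 = 3.8195.
t − 10 = e^3.8195 = 45.581, so t = 55.581.
T = 100·t = 5558 K → 5550 K to the nearest 50 K.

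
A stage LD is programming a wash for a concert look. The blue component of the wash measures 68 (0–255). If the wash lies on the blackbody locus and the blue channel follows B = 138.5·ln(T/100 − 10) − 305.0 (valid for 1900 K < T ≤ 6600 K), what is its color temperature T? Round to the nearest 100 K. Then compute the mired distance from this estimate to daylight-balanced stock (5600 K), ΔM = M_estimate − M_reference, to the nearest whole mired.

ln(t − 10) = (68 + 305.0) / 138.5 = 2.6931.
t − 10 = e^2.6931 = 14.778, so t = 24.778.
T = 100·t = 2478 K → 2500 K to the nearest 100 K.
M_estimate = 10⁶/2500 = 400.00; M_reference = 10⁶/5600 = 178.57.
ΔM = 400.00 − 178.57 = 221.43 → +221 mireds.

+221 mireds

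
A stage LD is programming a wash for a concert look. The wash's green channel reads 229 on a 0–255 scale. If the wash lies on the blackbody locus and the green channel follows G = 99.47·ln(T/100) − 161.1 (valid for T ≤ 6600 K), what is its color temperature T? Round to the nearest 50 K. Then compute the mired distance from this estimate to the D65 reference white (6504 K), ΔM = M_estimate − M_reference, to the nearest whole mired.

ln t = (229 + 161.1) / 99.47 = 3.9218.
t = e^3.9218 = 50.491.
T = 100·t = 5049 K → 5050 K to the nearest 50 K.
M_estimate = 10⁶/5050 = 198.02; M_reference = 10⁶/6504 = 153.75.
ΔM = 198.02 − 153.75 = 44.27 → +44 mireds.

+44 mireds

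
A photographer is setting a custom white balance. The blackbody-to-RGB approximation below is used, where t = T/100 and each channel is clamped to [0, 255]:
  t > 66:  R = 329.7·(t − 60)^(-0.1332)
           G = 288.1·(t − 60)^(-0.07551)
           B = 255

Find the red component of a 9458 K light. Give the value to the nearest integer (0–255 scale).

t = 9458/100 = 94.58; the t > 66 branch applies.
R = 329.7·(94.58 − 60)^(-0.1332) = 329.7·34.58^(-0.1332) = 329.7·0.62378 = 205.659.
Rounded: 206.

206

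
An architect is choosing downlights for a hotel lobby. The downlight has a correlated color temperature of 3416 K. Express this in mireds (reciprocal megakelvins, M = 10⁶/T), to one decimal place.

292.7 mireds

M = 10⁶ / 3416 = 292.740 → 292.7 mireds.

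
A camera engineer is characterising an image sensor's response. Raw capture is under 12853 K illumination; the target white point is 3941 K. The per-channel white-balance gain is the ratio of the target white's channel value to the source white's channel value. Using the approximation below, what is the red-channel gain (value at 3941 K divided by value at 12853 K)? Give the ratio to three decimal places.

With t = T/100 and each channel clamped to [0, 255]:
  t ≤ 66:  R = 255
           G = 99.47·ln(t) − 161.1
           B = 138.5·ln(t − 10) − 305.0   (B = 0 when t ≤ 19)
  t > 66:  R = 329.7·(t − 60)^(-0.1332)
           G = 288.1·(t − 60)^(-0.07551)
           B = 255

At 12853 K (t = 128.53):
  R = 329.7·(128.53 − 60)^(-0.1332) = 329.7·68.53^(-0.1332) = 329.7·0.56946 = 187.750.
At 3941 K (t = 39.41):
  R = 255 by definition for t ≤ 66.
Gain = 255.000 / 187.750 = 1.3582 → 1.358.

1.358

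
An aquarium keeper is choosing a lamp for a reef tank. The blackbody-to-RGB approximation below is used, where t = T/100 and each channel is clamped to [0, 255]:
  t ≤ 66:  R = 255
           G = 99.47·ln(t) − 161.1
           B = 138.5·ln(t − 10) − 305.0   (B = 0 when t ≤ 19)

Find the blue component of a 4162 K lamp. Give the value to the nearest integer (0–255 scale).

t = 4162/100 = 41.62; the t ≤ 66 branch applies.
B = 138.5·ln(41.62 − 10) − 305.0 = 138.5·ln 31.62 − 305.0 = 138.5·3.4538 − 305.0 = 173.350.
Rounded: 173.

173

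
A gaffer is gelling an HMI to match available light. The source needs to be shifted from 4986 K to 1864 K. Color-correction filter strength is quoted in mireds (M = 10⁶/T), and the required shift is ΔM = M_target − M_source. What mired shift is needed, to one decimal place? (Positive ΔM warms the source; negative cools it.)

+335.9 mireds

M_source = 10⁶/4986 = 200.562; M_target = 10⁶/1864 = 536.481.
ΔM = 536.481 − 200.562 = 335.919 → +335.9 mireds, a warming shift.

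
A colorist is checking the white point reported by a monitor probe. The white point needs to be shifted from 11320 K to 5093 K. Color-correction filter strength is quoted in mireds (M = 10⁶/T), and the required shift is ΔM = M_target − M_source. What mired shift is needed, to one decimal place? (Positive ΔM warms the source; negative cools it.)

M_source = 10⁶/11320 = 88.339; M_target = 10⁶/5093 = 196.348.
ΔM = 196.348 − 88.339 = 108.009 → +108.0 mireds, a warming shift.

+108.0 mireds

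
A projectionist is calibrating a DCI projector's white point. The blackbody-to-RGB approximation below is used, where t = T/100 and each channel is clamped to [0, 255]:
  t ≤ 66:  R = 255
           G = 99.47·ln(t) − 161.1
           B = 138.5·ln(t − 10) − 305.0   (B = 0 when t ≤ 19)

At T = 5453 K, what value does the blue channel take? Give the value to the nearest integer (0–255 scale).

221

t = 5453/100 = 54.53; the t ≤ 66 branch applies.
B = 138.5·ln(54.53 − 10) − 305.0 = 138.5·ln 44.53 − 305.0 = 138.5·3.7962 − 305.0 = 220.769.
Rounded: 221.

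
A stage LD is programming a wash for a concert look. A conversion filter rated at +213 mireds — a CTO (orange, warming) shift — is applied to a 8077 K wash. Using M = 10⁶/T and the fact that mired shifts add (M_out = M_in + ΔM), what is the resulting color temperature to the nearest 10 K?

2970 K

M_in = 10⁶/8077 = 123.81 mireds.
M_out = 123.81 + (+213) = 336.81 mireds.
T_out = 10⁶/336.81 = 2969.0 K → 2970 K.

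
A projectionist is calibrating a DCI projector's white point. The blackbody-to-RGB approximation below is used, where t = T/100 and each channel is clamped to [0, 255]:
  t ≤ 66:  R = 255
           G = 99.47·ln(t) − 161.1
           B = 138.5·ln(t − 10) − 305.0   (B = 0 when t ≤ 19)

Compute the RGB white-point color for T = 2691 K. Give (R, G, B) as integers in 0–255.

(255, 166, 87)

t = 2691/100 = 26.91; the t ≤ 66 branch applies.
R = 255 by definition for t ≤ 66.
G = 99.47·ln 26.91 − 161.1 = 99.47·3.2925 − 161.1 = 166.405.
B = 138.5·ln(26.91 − 10) − 305.0 = 138.5·ln 16.91 − 305.0 = 138.5·2.8279 − 305.0 = 86.665.
Rounded: (255, 166, 87).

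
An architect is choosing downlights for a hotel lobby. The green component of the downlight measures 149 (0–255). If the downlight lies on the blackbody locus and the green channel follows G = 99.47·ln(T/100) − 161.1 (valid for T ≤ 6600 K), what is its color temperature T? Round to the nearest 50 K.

ln t = (149 + 161.1) / 99.47 = 3.1175.
t = e^3.1175 = 22.590.
T = 100·t = 2259 K → 2250 K to the nearest 50 K.

2250 K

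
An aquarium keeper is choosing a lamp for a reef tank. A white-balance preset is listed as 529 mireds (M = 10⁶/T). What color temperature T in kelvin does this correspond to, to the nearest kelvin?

T = 10⁶ / 529 = 1890.36 K → 1890 K.

1890 K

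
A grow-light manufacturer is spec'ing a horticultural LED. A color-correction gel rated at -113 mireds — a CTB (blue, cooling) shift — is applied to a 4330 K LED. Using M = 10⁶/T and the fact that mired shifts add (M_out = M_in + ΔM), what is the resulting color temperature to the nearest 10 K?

8480 K

M_in = 10⁶/4330 = 230.95 mireds.
M_out = 230.95 + (-113) = 117.95 mireds.
T_out = 10⁶/117.95 = 8478.4 K → 8480 K.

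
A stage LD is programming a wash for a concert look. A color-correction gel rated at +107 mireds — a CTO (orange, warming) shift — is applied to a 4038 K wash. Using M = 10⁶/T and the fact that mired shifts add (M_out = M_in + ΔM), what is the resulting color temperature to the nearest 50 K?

2800 K

M_in = 10⁶/4038 = 247.65 mireds.
M_out = 247.65 + (+107) = 354.65 mireds.
T_out = 10⁶/354.65 = 2819.7 K → 2800 K.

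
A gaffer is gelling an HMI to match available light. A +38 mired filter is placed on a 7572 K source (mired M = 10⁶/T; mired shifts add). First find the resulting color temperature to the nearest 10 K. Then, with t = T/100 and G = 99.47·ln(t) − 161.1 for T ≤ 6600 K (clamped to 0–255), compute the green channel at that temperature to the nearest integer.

244

M_in = 10⁶/7572 = 132.07; M_out = 132.07 + (+38) = 170.07.
T_out = 10⁶/170.07 = 5880.1 K → 5880 K; t = 58.8.
G = 99.47·ln 58.8 − 161.1 = 99.47·4.0741 − 161.1 = 244.155.
Rounded: 244.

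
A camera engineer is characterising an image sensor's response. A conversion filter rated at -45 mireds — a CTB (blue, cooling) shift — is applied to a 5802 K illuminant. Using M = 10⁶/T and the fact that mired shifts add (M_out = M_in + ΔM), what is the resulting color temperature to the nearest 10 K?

M_in = 10⁶/5802 = 172.35 mireds.
M_out = 172.35 + (-45) = 127.35 mireds.
T_out = 10⁶/127.35 = 7852.1 K → 7850 K.

7850 K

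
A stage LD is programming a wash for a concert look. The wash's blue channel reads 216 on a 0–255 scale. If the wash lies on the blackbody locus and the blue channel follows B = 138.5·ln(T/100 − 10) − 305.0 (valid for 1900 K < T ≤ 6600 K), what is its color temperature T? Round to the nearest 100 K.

5300 K

ln(t − 10) = (216 + 305.0) / 138.5 = 3.7617.
t − 10 = e^3.7617 = 43.023, so t = 53.023.
T = 100·t = 5302 K → 5300 K to the nearest 100 K.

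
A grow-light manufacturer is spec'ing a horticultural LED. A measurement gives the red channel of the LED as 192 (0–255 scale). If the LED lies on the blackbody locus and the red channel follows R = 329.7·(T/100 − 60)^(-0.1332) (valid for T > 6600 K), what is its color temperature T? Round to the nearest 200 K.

(t − 60)^(-0.1332) = 192/329.7 = 0.58235.
t − 60 = 0.58235^(1/-0.1332) = 0.58235^(-7.508) = 57.929, so t = 117.929.
T = 100·t = 11793 K → 11800 K to the nearest 200 K.

11800 K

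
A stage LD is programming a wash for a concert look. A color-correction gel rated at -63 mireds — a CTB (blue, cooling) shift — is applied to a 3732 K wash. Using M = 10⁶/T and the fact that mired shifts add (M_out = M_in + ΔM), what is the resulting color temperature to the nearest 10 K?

M_in = 10⁶/3732 = 267.95 mireds.
M_out = 267.95 + (-63) = 204.95 mireds.
T_out = 10⁶/204.95 = 4879.2 K → 4880 K.

4880 K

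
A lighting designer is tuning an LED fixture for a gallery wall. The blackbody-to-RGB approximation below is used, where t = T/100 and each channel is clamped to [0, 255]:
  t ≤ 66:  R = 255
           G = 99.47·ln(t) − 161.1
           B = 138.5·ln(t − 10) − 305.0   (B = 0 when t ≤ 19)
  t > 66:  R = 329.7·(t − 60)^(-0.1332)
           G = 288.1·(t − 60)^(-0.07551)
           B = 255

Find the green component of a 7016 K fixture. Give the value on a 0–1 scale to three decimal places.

t = 7016/100 = 70.16; the t > 66 branch applies.
G = 288.1·(70.16 − 60)^(-0.07551) = 288.1·10.16^(-0.07551) = 288.1·0.83940 = 241.831.
On a 0–1 scale: 241.831/255 = 0.9484 → 0.948.

0.948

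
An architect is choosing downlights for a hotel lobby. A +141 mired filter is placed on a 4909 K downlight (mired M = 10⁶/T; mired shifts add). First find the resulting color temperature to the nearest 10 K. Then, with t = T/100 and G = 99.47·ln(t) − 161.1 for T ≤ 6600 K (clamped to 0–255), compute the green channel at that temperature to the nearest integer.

174

M_in = 10⁶/4909 = 203.71; M_out = 203.71 + (+141) = 344.71.
T_out = 10⁶/344.71 = 2901.0 K → 2900 K; t = 29.
G = 99.47·ln 29 − 161.1 = 99.47·3.3673 − 161.1 = 173.845.
Rounded: 174.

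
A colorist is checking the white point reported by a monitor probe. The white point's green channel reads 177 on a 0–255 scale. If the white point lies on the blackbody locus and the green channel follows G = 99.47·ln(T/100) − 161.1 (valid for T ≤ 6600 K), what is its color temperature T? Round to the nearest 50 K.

3000 K

ln t = (177 + 161.1) / 99.47 = 3.3990.
t = e^3.3990 = 29.935.
T = 100·t = 2993 K → 3000 K to the nearest 50 K.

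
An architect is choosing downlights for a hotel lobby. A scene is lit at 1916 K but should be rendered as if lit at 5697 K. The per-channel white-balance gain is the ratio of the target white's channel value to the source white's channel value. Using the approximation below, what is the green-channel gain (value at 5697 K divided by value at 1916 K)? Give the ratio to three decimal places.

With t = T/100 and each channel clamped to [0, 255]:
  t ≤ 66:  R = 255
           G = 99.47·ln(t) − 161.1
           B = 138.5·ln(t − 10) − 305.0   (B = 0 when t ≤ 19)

1.817

At 1916 K (t = 19.16):
  G = 99.47·ln 19.16 − 161.1 = 99.47·2.9528 − 161.1 = 132.617.
At 5697 K (t = 56.97):
  G = 99.47·ln 56.97 − 161.1 = 99.47·4.0425 − 161.1 = 241.010.
Gain = 241.010 / 132.617 = 1.8173 → 1.817.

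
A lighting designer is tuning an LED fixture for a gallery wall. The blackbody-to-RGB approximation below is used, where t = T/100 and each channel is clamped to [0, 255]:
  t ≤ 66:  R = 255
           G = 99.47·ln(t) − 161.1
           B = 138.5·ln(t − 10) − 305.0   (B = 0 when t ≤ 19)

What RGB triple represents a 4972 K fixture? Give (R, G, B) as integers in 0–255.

(255, 227, 205)

t = 4972/100 = 49.72; the t ≤ 66 branch applies.
R = 255 by definition for t ≤ 66.
G = 99.47·ln 49.72 − 161.1 = 99.47·3.9064 − 161.1 = 227.470.
B = 138.5·ln(49.72 − 10) − 305.0 = 138.5·ln 39.72 − 305.0 = 138.5·3.6819 − 305.0 = 204.937.
Rounded: (255, 227, 205).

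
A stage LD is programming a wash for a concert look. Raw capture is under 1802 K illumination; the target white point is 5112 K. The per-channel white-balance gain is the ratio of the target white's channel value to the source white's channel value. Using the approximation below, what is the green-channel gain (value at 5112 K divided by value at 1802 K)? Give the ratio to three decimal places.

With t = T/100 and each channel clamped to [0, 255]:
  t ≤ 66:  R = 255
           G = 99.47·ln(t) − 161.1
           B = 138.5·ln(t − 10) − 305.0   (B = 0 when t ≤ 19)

1.820

At 1802 K (t = 18.02):
  G = 99.47·ln 18.02 − 161.1 = 99.47·2.8915 − 161.1 = 126.516.
At 5112 K (t = 51.12):
  G = 99.47·ln 51.12 − 161.1 = 99.47·3.9342 − 161.1 = 230.232.
Gain = 230.232 / 126.516 = 1.8198 → 1.820.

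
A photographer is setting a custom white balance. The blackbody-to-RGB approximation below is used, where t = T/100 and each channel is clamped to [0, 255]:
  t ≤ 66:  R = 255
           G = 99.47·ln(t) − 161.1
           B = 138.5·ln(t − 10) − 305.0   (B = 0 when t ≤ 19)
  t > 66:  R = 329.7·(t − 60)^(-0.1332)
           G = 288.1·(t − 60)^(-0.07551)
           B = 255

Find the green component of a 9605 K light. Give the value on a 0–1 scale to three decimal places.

t = 9605/100 = 96.05; the t > 66 branch applies.
G = 288.1·(96.05 − 60)^(-0.07551) = 288.1·36.05^(-0.07551) = 288.1·0.76285 = 219.777.
On a 0–1 scale: 219.777/255 = 0.8619 → 0.862.

0.862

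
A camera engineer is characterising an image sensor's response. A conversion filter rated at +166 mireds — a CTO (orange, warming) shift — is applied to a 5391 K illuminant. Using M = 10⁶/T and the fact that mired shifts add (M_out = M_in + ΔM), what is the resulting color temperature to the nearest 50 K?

M_in = 10⁶/5391 = 185.49 mireds.
M_out = 185.49 + (+166) = 351.49 mireds.
T_out = 10⁶/351.49 = 2845.0 K → 2850 K.

2850 K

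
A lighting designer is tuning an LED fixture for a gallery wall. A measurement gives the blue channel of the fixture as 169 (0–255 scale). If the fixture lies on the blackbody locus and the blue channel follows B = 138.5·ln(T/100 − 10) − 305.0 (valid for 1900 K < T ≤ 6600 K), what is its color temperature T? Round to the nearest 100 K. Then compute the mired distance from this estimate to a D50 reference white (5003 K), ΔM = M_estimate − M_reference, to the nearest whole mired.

+44 mireds

ln(t − 10) = (169 + 305.0) / 138.5 = 3.4224.
t − 10 = e^3.4224 = 30.642, so t = 40.642.
T = 100·t = 4064 K → 4100 K to the nearest 100 K.
M_estimate = 10⁶/4100 = 243.90; M_reference = 10⁶/5003 = 199.88.
ΔM = 243.90 − 199.88 = 44.02 → +44 mireds.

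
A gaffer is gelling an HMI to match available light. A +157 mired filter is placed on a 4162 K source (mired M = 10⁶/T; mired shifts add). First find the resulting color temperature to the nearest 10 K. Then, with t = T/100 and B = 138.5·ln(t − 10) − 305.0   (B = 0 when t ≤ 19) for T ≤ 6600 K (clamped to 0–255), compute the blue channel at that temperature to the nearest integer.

M_in = 10⁶/4162 = 240.27; M_out = 240.27 + (+157) = 397.27.
T_out = 10⁶/397.27 = 2517.2 K → 2520 K; t = 25.2.
B = 138.5·ln(25.2 − 10) − 305.0 = 138.5·ln 15.2 − 305.0 = 138.5·2.7213 − 305.0 = 71.899.
Rounded: 72.

72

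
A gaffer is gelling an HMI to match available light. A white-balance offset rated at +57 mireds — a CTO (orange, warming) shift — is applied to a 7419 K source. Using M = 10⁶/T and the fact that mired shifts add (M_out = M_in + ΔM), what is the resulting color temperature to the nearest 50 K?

M_in = 10⁶/7419 = 134.79 mireds.
M_out = 134.79 + (+57) = 191.79 mireds.
T_out = 10⁶/191.79 = 5214.1 K → 5200 K.

5200 K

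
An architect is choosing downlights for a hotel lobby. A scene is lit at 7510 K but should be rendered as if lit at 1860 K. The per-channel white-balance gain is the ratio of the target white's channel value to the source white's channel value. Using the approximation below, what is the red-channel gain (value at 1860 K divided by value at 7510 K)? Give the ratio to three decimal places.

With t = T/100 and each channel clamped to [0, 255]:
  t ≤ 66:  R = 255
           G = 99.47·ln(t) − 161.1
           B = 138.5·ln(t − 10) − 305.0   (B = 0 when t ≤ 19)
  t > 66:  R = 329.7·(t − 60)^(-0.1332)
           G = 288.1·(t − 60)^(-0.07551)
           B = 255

1.110

At 7510 K (t = 75.1):
  R = 329.7·(75.1 − 60)^(-0.1332) = 329.7·15.1^(-0.1332) = 329.7·0.69656 = 229.657.
At 1860 K (t = 18.6):
  R = 255 by definition for t ≤ 66.
Gain = 255.000 / 229.657 = 1.1104 → 1.110.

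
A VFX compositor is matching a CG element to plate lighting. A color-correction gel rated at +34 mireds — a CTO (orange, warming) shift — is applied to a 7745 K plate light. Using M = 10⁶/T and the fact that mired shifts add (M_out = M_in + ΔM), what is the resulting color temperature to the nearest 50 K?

6150 K

M_in = 10⁶/7745 = 129.12 mireds.
M_out = 129.12 + (+34) = 163.12 mireds.
T_out = 10⁶/163.12 = 6130.6 K → 6150 K.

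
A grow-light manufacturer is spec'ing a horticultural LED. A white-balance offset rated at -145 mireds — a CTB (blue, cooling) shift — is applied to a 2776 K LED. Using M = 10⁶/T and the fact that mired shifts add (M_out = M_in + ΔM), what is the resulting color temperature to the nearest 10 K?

4650 K

M_in = 10⁶/2776 = 360.23 mireds.
M_out = 360.23 + (-145) = 215.23 mireds.
T_out = 10⁶/215.23 = 4646.2 K → 4650 K.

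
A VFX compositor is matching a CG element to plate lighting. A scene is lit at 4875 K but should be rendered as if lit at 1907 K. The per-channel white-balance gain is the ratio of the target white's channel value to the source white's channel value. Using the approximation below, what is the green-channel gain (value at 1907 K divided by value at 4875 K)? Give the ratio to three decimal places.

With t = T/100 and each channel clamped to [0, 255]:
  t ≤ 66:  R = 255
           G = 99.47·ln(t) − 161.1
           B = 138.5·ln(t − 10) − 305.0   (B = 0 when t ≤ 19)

0.586

At 4875 K (t = 48.75):
  G = 99.47·ln 48.75 − 161.1 = 99.47·3.8867 − 161.1 = 225.511.
At 1907 K (t = 19.07):
  G = 99.47·ln 19.07 − 161.1 = 99.47·2.9481 − 161.1 = 132.149.
Gain = 132.149 / 225.511 = 0.5860 → 0.586.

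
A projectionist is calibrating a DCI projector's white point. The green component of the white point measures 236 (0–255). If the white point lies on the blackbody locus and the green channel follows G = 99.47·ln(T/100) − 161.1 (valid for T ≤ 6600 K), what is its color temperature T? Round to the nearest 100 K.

ln t = (236 + 161.1) / 99.47 = 3.9922.
t = e^3.9922 = 54.172.
T = 100·t = 5417 K → 5400 K to the nearest 100 K.

5400 K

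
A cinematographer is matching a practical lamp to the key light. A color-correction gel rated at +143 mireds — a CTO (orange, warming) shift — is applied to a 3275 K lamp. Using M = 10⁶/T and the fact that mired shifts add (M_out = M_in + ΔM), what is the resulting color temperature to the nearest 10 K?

M_in = 10⁶/3275 = 305.34 mireds.
M_out = 305.34 + (+143) = 448.34 mireds.
T_out = 10⁶/448.34 = 2230.4 K → 2230 K.

2230 K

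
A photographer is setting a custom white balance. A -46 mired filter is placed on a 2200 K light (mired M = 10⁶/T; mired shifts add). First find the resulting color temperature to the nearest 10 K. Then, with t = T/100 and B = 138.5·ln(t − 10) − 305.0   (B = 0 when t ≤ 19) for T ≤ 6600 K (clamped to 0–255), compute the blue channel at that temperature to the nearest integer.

M_in = 10⁶/2200 = 454.55; M_out = 454.55 + (-46) = 408.55.
T_out = 10⁶/408.55 = 2447.7 K → 2450 K; t = 24.5.
B = 138.5·ln(24.5 − 10) − 305.0 = 138.5·ln 14.5 − 305.0 = 138.5·2.6741 − 305.0 = 65.370.
Rounded: 65.

65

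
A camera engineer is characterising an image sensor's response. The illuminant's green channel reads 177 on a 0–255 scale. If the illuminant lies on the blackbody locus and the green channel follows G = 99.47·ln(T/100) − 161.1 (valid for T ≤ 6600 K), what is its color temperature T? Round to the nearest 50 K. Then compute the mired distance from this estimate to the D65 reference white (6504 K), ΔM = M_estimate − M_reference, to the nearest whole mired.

+180 mireds

ln t = (177 + 161.1) / 99.47 = 3.3990.
t = e^3.3990 = 29.935.
T = 100·t = 2993 K → 3000 K to the nearest 50 K.
M_estimate = 10⁶/3000 = 333.33; M_reference = 10⁶/6504 = 153.75.
ΔM = 333.33 − 153.75 = 179.58 → +180 mireds.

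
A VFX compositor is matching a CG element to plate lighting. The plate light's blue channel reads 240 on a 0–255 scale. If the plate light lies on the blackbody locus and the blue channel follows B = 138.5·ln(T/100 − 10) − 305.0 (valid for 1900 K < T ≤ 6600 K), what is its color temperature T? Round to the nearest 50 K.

ln(t − 10) = (240 + 305.0) / 138.5 = 3.9350.
t − 10 = e^3.9350 = 51.163, so t = 61.163.
T = 100·t = 6116 K → 6100 K to the nearest 50 K.

6100 K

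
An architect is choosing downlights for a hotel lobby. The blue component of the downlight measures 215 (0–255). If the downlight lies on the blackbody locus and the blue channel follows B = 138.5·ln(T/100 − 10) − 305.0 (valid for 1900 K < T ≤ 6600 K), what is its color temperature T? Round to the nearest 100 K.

5300 K

ln(t − 10) = (215 + 305.0) / 138.5 = 3.7545.
t − 10 = e^3.7545 = 42.713, so t = 52.713.
T = 100·t = 5271 K → 5300 K to the nearest 100 K.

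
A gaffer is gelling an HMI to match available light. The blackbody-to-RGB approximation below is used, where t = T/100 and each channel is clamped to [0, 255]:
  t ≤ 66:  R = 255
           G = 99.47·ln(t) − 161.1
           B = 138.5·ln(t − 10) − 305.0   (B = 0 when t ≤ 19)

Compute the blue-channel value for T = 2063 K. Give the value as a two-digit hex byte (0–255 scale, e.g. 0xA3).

0x16

t = 2063/100 = 20.63; the t ≤ 66 branch applies.
B = 138.5·ln(20.63 − 10) − 305.0 = 138.5·ln 10.63 − 305.0 = 138.5·2.3637 − 305.0 = 22.370.
Rounded: 22; in hex, 0x16.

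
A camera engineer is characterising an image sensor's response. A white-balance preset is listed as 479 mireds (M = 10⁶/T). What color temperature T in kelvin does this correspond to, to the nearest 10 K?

T = 10⁶ / 479 = 2087.68 K → 2090 K.

2090 K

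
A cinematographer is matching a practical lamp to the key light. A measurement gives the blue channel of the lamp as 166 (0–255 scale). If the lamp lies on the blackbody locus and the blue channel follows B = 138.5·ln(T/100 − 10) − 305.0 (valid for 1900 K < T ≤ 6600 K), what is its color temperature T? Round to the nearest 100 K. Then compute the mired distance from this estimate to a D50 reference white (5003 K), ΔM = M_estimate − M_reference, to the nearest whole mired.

+50 mireds

ln(t − 10) = (166 + 305.0) / 138.5 = 3.4007.
t − 10 = e^3.4007 = 29.986, so t = 39.986.
T = 100·t = 3999 K → 4000 K to the nearest 100 K.
M_estimate = 10⁶/4000 = 250.00; M_reference = 10⁶/5003 = 199.88.
ΔM = 250.00 − 199.88 = 50.12 → +50 mireds.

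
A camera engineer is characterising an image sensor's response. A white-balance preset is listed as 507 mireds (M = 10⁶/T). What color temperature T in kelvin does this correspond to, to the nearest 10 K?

T = 10⁶ / 507 = 1972.39 K → 1970 K.

1970 K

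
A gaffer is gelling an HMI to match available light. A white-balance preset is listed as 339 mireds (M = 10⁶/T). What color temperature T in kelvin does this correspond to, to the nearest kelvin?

T = 10⁶ / 339 = 2949.85 K → 2950 K.

2950 K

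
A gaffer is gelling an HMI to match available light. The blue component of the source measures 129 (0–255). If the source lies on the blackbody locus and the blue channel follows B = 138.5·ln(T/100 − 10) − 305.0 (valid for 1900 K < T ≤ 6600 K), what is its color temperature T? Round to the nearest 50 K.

ln(t − 10) = (129 + 305.0) / 138.5 = 3.1336.
t − 10 = e^3.1336 = 22.956, so t = 32.956.
T = 100·t = 3296 K → 3300 K to the nearest 50 K.

3300 K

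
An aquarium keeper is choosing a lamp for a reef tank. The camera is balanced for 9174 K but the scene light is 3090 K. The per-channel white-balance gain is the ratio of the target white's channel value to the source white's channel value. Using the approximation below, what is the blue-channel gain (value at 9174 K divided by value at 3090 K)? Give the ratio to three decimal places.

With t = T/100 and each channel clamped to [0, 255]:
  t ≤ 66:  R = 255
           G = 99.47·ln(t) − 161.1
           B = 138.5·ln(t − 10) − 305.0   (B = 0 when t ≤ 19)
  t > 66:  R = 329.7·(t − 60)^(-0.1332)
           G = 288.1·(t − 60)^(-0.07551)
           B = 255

2.198

At 3090 K (t = 30.9):
  B = 138.5·ln(30.9 − 10) − 305.0 = 138.5·ln 20.9 − 305.0 = 138.5·3.0397 − 305.0 = 116.005.
At 9174 K (t = 91.74):
  B = 255 by definition for t > 66.
Gain = 255.000 / 116.005 = 2.1982 → 2.198.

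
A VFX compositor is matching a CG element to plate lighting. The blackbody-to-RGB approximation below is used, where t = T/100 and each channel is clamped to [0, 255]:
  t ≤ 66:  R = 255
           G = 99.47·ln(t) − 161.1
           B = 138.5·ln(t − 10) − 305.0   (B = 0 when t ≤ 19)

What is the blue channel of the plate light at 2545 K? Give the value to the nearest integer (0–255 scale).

t = 2545/100 = 25.45; the t ≤ 66 branch applies.
B = 138.5·ln(25.45 − 10) − 305.0 = 138.5·ln 15.45 − 305.0 = 138.5·2.7376 − 305.0 = 74.159.
Rounded: 74.

74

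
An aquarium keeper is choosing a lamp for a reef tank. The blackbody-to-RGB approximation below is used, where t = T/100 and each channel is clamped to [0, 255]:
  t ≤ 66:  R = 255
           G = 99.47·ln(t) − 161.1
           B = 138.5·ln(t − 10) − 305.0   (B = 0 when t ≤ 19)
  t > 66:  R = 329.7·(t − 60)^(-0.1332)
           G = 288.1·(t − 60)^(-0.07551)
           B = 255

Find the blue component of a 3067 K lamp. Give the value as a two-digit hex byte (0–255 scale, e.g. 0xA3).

t = 3067/100 = 30.67; the t ≤ 66 branch applies.
B = 138.5·ln(30.67 − 10) − 305.0 = 138.5·ln 20.67 − 305.0 = 138.5·3.0287 − 305.0 = 114.473.
Rounded: 114; in hex, 0x72.

0x72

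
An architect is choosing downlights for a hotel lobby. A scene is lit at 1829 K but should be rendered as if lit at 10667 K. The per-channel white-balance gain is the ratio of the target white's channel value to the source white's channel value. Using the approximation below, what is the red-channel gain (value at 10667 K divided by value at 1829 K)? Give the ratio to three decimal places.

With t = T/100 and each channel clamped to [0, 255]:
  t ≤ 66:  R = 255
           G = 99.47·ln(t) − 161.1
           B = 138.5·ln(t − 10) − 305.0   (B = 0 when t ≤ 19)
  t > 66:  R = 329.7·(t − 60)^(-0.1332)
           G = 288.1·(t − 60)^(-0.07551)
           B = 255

0.775

At 1829 K (t = 18.29):
  R = 255 by definition for t ≤ 66.
At 10667 K (t = 106.67):
  R = 329.7·(106.67 − 60)^(-0.1332) = 329.7·46.67^(-0.1332) = 329.7·0.59936 = 197.607.
Gain = 197.607 / 255.000 = 0.7749 → 0.775.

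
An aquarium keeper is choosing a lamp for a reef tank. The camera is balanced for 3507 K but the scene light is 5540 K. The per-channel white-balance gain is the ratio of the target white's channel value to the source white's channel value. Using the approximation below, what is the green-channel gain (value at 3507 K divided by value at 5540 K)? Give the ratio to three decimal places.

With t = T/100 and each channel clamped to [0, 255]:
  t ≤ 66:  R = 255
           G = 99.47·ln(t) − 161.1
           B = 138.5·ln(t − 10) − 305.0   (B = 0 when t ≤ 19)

At 5540 K (t = 55.4):
  G = 99.47·ln 55.4 − 161.1 = 99.47·4.0146 − 161.1 = 238.230.
At 3507 K (t = 35.07):
  G = 99.47·ln 35.07 − 161.1 = 99.47·3.5573 − 161.1 = 192.749.
Gain = 192.749 / 238.230 = 0.8091 → 0.809.

0.809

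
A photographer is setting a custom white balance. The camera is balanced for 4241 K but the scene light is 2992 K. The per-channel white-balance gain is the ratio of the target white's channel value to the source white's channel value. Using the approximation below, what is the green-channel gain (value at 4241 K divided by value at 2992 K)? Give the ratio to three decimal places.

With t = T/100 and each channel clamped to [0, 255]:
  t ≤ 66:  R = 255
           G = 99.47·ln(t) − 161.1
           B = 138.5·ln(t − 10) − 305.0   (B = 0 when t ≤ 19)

1.196

At 2992 K (t = 29.92):
  G = 99.47·ln 29.92 − 161.1 = 99.47·3.3985 − 161.1 = 176.951.
At 4241 K (t = 42.41):
  G = 99.47·ln 42.41 − 161.1 = 99.47·3.7474 − 161.1 = 211.652.
Gain = 211.652 / 176.951 = 1.1961 → 1.196.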